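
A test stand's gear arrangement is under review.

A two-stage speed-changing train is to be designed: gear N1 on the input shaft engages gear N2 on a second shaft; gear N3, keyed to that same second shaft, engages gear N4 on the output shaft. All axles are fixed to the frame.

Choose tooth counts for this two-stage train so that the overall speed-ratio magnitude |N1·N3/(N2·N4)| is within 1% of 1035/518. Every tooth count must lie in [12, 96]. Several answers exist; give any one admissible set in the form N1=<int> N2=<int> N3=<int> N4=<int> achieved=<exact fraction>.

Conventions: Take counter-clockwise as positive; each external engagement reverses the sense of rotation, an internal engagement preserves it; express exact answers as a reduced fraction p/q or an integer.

2-stage fixed-axis compound train for ratio 1035/518
target = 1035/518 in lowest terms: an exact hit needs N1·N3 = k·1035 and N2·N4 = k·518 for one integer k, every count in [12, 96]; additionally prefer no 1:1 stage (N1 ≠ N2, N3 ≠ N4)
k = 1: N1·N3 = 1035 = 15·69, N2·N4 = 518 = 14·37
achieved = 15·69/(14·37) = 1035/518; |achieved − target| = 0 ≤ 207/10360 ✓

N1=15 N2=14 N3=69 N4=37 achieved=1035/518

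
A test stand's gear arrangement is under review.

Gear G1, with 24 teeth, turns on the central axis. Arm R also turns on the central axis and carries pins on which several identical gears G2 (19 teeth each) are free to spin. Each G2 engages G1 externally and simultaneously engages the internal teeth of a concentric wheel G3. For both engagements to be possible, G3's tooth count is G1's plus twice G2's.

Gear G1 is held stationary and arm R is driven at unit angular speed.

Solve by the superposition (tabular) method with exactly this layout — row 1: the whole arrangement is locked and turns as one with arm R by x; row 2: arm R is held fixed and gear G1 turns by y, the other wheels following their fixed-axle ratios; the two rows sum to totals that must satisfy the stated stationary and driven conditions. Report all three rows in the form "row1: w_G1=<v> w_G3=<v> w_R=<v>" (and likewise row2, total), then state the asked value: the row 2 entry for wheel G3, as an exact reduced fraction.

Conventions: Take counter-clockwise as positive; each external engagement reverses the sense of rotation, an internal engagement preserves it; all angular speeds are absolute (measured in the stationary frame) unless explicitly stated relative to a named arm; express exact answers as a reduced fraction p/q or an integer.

row1: w_G1=1 w_G3=1 w_R=1
row2: w_G1=-1 w_G3=12/31 w_R=0
total: w_G1=0 w_G3=43/31 w_R=1
asked value: 12/31

planetary set (24T centre, 19T on arm, 62T internal) — Willis relation
row 1 — lock + rotate with arm: ω_sun = ω_ring = ω_arm = x
row 2: sun turns y, ring = −(24/62)·y, arm 0
boundary: total ω_sun = x + y = 0 and total ω_arm = x = 1  ⇒  y = -1, x = 1
row 2 ring = −(24/62)·(-1) = 12/31
totals (row 1 + row 2): sun 1 + (-1) = 0, ring 1 + 12/31 = 43/31, arm 1 + 0 = 1
asked cell (row2, ring) = 12/31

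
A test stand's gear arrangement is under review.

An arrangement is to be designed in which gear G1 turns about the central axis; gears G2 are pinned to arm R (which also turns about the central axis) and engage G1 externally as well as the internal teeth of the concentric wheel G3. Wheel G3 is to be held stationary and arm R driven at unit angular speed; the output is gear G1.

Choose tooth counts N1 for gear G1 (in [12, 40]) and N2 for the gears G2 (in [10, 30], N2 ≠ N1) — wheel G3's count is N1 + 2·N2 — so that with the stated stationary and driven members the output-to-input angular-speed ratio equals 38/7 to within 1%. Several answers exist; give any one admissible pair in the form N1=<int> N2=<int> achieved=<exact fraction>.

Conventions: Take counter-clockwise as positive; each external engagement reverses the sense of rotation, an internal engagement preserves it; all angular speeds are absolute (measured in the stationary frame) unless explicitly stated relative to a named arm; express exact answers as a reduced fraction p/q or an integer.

planetary set to be sized for 38/7 (Willis relation)
Willis with ω_ring = 0: ω_sun/ω_arm = (N1+N3)/N1; set equal to 38/7  ⇒  N3/N1 = 38/7 − 1 = 31/7
N3 = N1 + 2·N2  ⇒  N2/N1 = (N3/N1 − 1)/2 = (31/7 − 1)/2 = 12/7
smallest multiple with N1 ≥ 12 and N2 ≥ 10: k = 2  ⇒  N1 = 2·7 = 14, N2 = 2·12 = 24 (N1 ≤ 40, N2 ≤ 30, N2 ≠ N1 ✓), N3 = 14 + 2·24 = 62
check: (N1+N3)/N1 with N1 = 14, N3 = 62 gives 38/7; |achieved − target| = 0 ≤ 19/350 ✓

N1=14 N2=24 achieved=38/7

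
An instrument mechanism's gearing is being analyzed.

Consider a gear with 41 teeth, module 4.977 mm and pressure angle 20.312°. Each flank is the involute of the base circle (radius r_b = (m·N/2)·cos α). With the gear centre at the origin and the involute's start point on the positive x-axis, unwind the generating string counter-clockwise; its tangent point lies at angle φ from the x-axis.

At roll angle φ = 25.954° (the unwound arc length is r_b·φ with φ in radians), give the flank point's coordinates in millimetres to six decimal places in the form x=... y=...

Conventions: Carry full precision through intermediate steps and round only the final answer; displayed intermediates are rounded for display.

single-mesh involute tooth geometry (41T wheel at module 4.977)
pitch radius r_p = m·N/2 = 4.977·41/2 = 102.028500
base radius r_b = r_p·cos α = 102.028500·cos 20.312° = 95.683985
roll angle φ = 25.954° = 0.45298275 rad
x = r_b·(cos φ + φ·sin φ) = 105.002968
y = r_b·(sin φ − φ·cos φ) = 2.904192

x=105.002968 y=2.904192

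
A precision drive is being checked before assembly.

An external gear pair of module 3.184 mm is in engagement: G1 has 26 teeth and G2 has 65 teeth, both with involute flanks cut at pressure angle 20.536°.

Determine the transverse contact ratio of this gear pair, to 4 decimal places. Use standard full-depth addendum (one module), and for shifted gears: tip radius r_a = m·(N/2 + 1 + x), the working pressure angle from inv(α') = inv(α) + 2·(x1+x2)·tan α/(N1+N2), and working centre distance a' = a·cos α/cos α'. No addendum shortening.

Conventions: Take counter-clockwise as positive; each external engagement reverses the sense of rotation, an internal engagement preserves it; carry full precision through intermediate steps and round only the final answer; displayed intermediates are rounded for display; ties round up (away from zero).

single-mesh involute tooth geometry (26T engaging 65T at module 3.184)
base radii: r_b1 = 38.761620, r_b2 = 96.904049
tip radii: r_a1 = 44.576000, r_a2 = 106.664000
no profile shift: α' = α, a' = a
action lengths: √(r_a1²−r_b1²) = 22.012647, √(r_a2²−r_b2²) = 44.573694
base pitch p_b = π·m·cos α = 9.367171
CR = (22.012647 + 44.573694 − 144.872000·sin 20.53600°)/9.367171 = 1.683096
contact ratio ≈ 1.6831

1.6831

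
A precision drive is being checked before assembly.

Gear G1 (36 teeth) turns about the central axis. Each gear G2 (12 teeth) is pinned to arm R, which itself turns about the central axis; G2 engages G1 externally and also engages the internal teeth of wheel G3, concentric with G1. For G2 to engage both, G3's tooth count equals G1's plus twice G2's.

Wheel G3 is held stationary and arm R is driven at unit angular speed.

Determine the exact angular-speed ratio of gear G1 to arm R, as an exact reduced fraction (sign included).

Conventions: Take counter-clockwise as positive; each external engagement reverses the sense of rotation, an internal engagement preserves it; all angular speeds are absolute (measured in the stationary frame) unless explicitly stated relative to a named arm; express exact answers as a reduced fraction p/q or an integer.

8/3

recognized (axles ride arm R): planetary set, 36/12/60 teeth
ring teeth: 36 + 2·12 = 60
36(ω_sun−ω_arm) = −60(ω_ring−ω_arm),  ω_ring = 0, ω_arm = 1
ω_sun = 1 − (60/36)(0−1) = 8/3
ω_out/ω_in = 8/3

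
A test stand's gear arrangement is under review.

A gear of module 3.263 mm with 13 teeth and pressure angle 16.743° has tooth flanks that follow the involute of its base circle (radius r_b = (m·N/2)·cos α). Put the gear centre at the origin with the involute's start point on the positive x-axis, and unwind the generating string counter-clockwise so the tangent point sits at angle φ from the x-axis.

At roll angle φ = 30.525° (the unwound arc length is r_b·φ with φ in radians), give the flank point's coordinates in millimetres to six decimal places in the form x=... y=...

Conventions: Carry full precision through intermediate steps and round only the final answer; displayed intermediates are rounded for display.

topology: single-mesh involute geometry — m = 3.263, N = 13
pitch radius r_p = m·N/2 = 3.263·13/2 = 21.209500
base radius r_b = r_p·cos α = 21.209500·cos 16.743° = 20.310356
roll angle φ = 30.525° = 0.53276175 rad
x = r_b·(cos φ + φ·sin φ) = 22.991423
y = r_b·(sin φ − φ·cos φ) = 0.994989

x=22.991423 y=0.994989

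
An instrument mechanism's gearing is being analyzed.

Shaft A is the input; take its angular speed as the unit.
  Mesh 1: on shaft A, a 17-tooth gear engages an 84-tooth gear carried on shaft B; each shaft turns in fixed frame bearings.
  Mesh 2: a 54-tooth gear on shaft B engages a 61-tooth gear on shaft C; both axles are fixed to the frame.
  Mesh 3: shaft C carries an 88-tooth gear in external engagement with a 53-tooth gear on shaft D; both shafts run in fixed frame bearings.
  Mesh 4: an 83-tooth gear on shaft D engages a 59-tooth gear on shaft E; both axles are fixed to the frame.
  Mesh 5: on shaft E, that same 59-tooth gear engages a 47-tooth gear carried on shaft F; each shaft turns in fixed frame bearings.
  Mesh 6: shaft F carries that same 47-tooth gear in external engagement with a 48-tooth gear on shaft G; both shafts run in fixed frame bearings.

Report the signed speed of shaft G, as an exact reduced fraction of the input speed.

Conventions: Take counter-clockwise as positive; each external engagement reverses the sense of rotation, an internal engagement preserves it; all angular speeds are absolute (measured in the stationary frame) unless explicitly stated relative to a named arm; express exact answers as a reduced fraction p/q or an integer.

6-mesh fixed-axis compound train (all bearings frame-fixed)
mesh 1 [17T→84T]: |ω|/ω_in = 1×17/84 = 17/84, sense flips to −
mesh 2 [54T→61T]: |ω|/ω_in = (17/84)×54/61 = 153/854, sense flips to +
mesh 3 [88T→53T]: |ω|/ω_in = (153/854)×88/53 = 6732/22631, sense flips to −
mesh 4 [83T→59T]: |ω|/ω_in = (6732/22631)×83/59 = 558756/1335229, sense flips to +
mesh 5 [59T→47T]: |ω|/ω_in = (558756/1335229)×59/47 = 558756/1063657, sense flips to −
mesh 6 [47T→48T]: |ω|/ω_in = (558756/1063657)×47/48 = 46563/90524, sense flips to +
signed output speed (× input speed) = 46563/90524

46563/90524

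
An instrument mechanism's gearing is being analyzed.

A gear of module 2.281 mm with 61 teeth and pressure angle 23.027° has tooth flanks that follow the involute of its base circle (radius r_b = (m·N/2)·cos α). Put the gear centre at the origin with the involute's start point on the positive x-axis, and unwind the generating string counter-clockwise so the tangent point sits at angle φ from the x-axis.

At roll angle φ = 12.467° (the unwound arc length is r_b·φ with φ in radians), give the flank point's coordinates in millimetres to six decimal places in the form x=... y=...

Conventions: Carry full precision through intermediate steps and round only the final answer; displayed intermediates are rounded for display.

x=65.524972 y=0.218828

single-mesh involute tooth geometry (61T wheel at module 2.281)
pitch radius r_p = m·N/2 = 2.281·61/2 = 69.570500
base radius r_b = r_p·cos α = 69.570500·cos 23.027° = 64.027166
roll angle φ = 12.467° = 0.21759020 rad
x = r_b·(cos φ + φ·sin φ) = 65.524972
y = r_b·(sin φ − φ·cos φ) = 0.218828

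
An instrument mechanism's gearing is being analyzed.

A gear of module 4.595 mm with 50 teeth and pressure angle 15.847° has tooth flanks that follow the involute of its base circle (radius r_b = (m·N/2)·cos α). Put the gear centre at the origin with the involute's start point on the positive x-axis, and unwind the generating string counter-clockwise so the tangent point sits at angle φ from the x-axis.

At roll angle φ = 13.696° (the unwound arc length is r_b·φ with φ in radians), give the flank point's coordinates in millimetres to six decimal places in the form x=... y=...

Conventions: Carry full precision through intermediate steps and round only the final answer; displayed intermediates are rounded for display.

x=113.621398 y=0.500272

topology: single-mesh involute geometry — m = 4.595, N = 50
pitch radius r_p = m·N/2 = 4.595·50/2 = 114.875000
base radius r_b = r_p·cos α = 114.875000·cos 15.847° = 110.509097
roll angle φ = 13.696° = 0.23904029 rad
x = r_b·(cos φ + φ·sin φ) = 113.621398
y = r_b·(sin φ − φ·cos φ) = 0.500272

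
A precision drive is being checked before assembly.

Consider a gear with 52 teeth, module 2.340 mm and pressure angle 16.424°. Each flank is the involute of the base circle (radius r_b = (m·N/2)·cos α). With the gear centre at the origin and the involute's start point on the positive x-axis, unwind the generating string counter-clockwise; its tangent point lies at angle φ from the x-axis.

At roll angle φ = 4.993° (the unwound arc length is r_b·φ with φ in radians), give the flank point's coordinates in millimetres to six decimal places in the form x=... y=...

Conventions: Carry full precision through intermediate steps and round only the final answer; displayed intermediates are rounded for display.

topology: single-mesh involute geometry — m = 2.340, N = 52
pitch radius r_p = m·N/2 = 2.340·52/2 = 60.840000
base radius r_b = r_p·cos α = 60.840000·cos 16.424° = 58.357462
roll angle φ = 4.993° = 0.08714429 rad
x = r_b·(cos φ + φ·sin φ) = 58.578628
y = r_b·(sin φ − φ·cos φ) = 0.012864

x=58.578628 y=0.012864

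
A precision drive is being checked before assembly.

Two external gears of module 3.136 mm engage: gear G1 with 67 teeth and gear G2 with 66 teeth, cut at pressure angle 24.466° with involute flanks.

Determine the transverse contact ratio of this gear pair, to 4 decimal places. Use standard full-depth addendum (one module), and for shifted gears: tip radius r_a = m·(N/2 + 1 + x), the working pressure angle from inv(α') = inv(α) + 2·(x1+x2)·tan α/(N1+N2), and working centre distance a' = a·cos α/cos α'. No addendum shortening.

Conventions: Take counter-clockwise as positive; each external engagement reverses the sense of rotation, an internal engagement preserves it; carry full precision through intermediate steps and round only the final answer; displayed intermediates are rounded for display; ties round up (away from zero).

1.5839

class = single-mesh tooth geometry [involute pair 67T × 66T, m = 3.136]
base radii: r_b1 = 95.622727, r_b2 = 94.195522
tip radii: r_a1 = 108.192000, r_a2 = 106.624000
no profile shift: α' = α, a' = a
action lengths: √(r_a1²−r_b1²) = 50.614256, √(r_a2²−r_b2²) = 49.958793
base pitch p_b = π·m·cos α = 8.967393
CR = (50.614256 + 49.958793 − 208.544000·sin 24.46600°)/8.967393 = 1.583948
contact ratio ≈ 1.5839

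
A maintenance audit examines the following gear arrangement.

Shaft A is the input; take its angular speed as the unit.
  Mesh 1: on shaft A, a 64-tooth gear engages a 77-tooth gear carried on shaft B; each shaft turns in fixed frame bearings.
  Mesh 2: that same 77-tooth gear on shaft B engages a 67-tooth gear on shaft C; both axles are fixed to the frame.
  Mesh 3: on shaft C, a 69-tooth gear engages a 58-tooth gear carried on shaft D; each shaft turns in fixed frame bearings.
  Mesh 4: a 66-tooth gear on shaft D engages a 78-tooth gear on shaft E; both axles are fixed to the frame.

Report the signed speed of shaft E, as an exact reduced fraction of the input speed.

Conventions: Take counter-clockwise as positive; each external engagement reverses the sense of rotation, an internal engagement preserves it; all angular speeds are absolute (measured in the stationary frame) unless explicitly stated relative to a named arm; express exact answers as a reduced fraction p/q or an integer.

24288/25259

4-mesh fixed-axis compound train (all bearings frame-fixed)
mesh 1 [64T→77T]: |ω|/ω_in = 1×64/77 = 64/77, sense flips to −
mesh 2 [77T→67T]: |ω|/ω_in = (64/77)×77/67 = 64/67, sense flips to +
mesh 3 [69T→58T]: |ω|/ω_in = (64/67)×69/58 = 2208/1943, sense flips to −
mesh 4 [66T→78T]: |ω|/ω_in = (2208/1943)×66/78 = 24288/25259, sense flips to +
signed output speed (× input speed) = 24288/25259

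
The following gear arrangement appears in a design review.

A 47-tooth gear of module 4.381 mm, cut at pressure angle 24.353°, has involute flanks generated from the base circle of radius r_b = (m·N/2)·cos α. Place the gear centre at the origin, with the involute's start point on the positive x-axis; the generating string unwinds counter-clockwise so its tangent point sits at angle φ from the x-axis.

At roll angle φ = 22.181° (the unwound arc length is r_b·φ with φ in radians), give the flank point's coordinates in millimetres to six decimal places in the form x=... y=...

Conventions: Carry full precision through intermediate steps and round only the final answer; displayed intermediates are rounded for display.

x=100.560183 y=1.786905

topology: single-mesh involute geometry — m = 4.381, N = 47
pitch radius r_p = m·N/2 = 4.381·47/2 = 102.953500
base radius r_b = r_p·cos α = 102.953500·cos 24.353° = 93.792927
roll angle φ = 22.181° = 0.38713148 rad
x = r_b·(cos φ + φ·sin φ) = 100.560183
y = r_b·(sin φ − φ·cos φ) = 1.786905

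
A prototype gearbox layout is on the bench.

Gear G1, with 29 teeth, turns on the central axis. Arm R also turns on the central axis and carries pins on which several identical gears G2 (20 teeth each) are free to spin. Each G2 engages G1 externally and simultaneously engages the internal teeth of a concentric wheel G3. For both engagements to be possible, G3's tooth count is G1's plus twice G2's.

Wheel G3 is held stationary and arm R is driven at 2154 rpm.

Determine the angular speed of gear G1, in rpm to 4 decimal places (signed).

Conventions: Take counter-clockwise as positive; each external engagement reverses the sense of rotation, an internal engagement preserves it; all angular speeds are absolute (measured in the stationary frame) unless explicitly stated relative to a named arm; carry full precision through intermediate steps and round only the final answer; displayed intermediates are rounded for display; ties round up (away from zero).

planetary set (29T centre, 20T on arm, 69T internal) — Willis relation
normalise by the input: solve with ω_arm = 1, then scale by 2154 rpm
ring teeth: 29 + 2·20 = 69
29(ω_sun−ω_arm) = −69(ω_ring−ω_arm),  ω_ring = 0, ω_arm = 1
ω_sun = 1 − (69/29)(0−1) = 98/29
scale: ω_sun = 98/29 × 2154 rpm = +7279.0345 rpm

+7279.0345 rpm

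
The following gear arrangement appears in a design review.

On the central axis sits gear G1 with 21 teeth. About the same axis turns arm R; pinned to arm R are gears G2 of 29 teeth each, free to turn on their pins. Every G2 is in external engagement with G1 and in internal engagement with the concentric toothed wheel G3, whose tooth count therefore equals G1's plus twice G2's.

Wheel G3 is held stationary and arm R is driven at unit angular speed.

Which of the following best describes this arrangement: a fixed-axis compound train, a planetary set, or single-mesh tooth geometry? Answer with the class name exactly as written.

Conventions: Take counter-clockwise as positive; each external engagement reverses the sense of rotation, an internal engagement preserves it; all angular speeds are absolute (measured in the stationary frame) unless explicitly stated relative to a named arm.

planetary set

class = planetary set [G3 = 21+2·29 = 79; Willis about the carrier]
classification: planetary set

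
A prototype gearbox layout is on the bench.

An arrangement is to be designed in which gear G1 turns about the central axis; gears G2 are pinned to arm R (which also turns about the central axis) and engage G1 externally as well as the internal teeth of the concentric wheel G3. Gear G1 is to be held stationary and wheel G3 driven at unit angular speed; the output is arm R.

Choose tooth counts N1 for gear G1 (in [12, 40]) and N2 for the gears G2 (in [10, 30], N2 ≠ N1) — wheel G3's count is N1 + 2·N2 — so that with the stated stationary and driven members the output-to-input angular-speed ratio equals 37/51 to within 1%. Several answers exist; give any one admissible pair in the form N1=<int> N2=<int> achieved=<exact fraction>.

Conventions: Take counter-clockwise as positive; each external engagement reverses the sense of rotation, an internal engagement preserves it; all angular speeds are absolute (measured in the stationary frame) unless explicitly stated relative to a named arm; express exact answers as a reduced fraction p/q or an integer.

N1=28 N2=23 achieved=37/51

planetary set to be sized for 37/51 (Willis relation)
Willis with ω_sun = 0: ω_arm/ω_ring = N3/(N1+N3); set equal to 37/51  ⇒  N3/N1 = (37/51)/(1 − 37/51) = 37/14
N3 = N1 + 2·N2  ⇒  N2/N1 = (N3/N1 − 1)/2 = (37/14 − 1)/2 = 23/28
smallest multiple with N1 ≥ 12 and N2 ≥ 10: k = 1  ⇒  N1 = 1·28 = 28, N2 = 1·23 = 23 (N1 ≤ 40, N2 ≤ 30, N2 ≠ N1 ✓), N3 = 28 + 2·23 = 74
check: N3/(N1+N3) with N1 = 28, N3 = 74 gives 37/51; |achieved − target| = 0 ≤ 37/5100 ✓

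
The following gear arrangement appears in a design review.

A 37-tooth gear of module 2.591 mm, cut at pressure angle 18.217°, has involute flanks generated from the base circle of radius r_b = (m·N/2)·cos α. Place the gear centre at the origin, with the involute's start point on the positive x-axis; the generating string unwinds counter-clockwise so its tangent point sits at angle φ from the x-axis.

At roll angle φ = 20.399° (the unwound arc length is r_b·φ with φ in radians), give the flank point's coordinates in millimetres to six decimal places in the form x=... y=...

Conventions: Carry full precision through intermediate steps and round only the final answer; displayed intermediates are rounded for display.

x=48.325930 y=0.676285

topology: single-mesh involute geometry — m = 2.591, N = 37
pitch radius r_p = m·N/2 = 2.591·37/2 = 47.933500
base radius r_b = r_p·cos α = 47.933500·cos 18.217° = 45.531041
roll angle φ = 20.399° = 0.35602971 rad
x = r_b·(cos φ + φ·sin φ) = 48.325930
y = r_b·(sin φ − φ·cos φ) = 0.676285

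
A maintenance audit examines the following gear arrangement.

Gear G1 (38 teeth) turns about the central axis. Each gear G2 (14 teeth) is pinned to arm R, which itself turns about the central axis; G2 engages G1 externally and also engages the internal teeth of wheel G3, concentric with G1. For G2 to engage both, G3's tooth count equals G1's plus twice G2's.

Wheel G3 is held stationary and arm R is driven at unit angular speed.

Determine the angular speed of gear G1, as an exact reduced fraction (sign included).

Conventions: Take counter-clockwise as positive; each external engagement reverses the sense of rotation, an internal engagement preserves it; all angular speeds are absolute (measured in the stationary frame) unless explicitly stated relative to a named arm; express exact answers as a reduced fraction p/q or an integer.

52/19

planetary set (38T centre, 14T on arm, 66T internal) — Willis relation
ring teeth: 38 + 2·14 = 66
38(ω_sun−ω_arm) = −66(ω_ring−ω_arm),  ω_ring = 0, ω_arm = 1
ω_sun = 1 − (66/38)(0−1) = 52/19
exact speed ratio = 52/19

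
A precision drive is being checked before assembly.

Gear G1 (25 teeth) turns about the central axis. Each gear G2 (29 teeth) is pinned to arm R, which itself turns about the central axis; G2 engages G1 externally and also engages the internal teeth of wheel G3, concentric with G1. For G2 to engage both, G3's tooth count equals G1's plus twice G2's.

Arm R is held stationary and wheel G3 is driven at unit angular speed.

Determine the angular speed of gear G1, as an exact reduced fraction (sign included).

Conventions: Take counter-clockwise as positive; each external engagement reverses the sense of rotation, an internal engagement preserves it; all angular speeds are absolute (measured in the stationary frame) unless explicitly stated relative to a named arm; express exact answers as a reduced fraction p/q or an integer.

-83/25

topology: planetary set — G1 25T / G2 29T / G3 83T, arm = carrier (Willis)
ring teeth: 25 + 2·29 = 83
25(ω_sun−ω_arm) = −83(ω_ring−ω_arm),  ω_arm = 0, ω_ring = 1
ω_sun = 0 − (83/25)(1−0) = -83/25
exact speed ratio = -83/25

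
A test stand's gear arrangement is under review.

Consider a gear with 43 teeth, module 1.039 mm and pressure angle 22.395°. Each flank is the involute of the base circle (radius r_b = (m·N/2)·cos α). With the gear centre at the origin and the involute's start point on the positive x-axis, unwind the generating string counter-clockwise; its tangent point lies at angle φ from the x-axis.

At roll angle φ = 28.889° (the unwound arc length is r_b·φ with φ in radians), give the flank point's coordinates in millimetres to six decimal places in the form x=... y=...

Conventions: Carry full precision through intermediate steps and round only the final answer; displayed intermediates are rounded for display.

x=23.114552 y=0.860251

recognized (one wheel, involute flank): single-mesh tooth geometry, m = 1.039, N = 43
pitch radius r_p = m·N/2 = 1.039·43/2 = 22.338500
base radius r_b = r_p·cos α = 22.338500·cos 22.395° = 20.653714
roll angle φ = 28.889° = 0.50420817 rad
x = r_b·(cos φ + φ·sin φ) = 23.114552
y = r_b·(sin φ − φ·cos φ) = 0.860251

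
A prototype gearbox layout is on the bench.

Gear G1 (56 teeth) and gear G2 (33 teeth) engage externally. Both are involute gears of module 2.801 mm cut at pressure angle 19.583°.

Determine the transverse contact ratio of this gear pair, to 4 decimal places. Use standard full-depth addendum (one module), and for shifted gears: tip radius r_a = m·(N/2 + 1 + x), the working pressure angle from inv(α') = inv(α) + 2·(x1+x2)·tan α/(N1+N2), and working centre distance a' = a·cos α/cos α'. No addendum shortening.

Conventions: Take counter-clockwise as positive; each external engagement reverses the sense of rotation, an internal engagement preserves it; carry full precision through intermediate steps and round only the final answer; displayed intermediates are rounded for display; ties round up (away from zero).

1.7453

recognized (one external pair, fixed centres): single-mesh tooth geometry, m = 2.801, N1 = 56, N2 = 33
base radii: r_b1 = 73.891485, r_b2 = 43.543196
tip radii: r_a1 = 81.229000, r_a2 = 49.017500
no profile shift: α' = α, a' = a
action lengths: √(r_a1²−r_b1²) = 33.737204, √(r_a2²−r_b2²) = 22.510117
base pitch p_b = π·m·cos α = 8.290605
CR = (33.737204 + 22.510117 − 124.644500·sin 19.58300°)/8.290605 = 1.745345
contact ratio ≈ 1.7453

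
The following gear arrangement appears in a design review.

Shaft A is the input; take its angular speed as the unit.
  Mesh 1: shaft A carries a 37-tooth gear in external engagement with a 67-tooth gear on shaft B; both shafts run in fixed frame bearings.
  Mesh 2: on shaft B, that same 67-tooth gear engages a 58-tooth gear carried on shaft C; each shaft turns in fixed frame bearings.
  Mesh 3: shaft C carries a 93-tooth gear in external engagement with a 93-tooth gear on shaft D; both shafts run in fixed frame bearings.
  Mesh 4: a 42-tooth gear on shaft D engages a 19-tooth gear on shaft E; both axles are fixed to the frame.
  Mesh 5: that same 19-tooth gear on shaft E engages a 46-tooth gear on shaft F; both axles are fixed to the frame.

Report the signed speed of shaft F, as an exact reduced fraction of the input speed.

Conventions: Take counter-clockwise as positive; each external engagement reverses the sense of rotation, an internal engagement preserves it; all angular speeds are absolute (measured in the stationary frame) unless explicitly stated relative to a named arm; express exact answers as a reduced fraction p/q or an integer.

-777/1334

5-mesh fixed-axis compound train (all bearings frame-fixed)
mesh 1 [37T→67T]: |ω|/ω_in = 1×37/67 = 37/67, sense flips to −
mesh 2 [67T→58T]: |ω|/ω_in = (37/67)×67/58 = 37/58, sense flips to +
mesh 3 [93T→93T]: |ω|/ω_in = (37/58)×93/93 = 37/58, sense flips to −
mesh 4 [42T→19T]: |ω|/ω_in = (37/58)×42/19 = 777/551, sense flips to +
mesh 5 [19T→46T]: |ω|/ω_in = (777/551)×19/46 = 777/1334, sense flips to −
signed output speed (× input speed) = -777/1334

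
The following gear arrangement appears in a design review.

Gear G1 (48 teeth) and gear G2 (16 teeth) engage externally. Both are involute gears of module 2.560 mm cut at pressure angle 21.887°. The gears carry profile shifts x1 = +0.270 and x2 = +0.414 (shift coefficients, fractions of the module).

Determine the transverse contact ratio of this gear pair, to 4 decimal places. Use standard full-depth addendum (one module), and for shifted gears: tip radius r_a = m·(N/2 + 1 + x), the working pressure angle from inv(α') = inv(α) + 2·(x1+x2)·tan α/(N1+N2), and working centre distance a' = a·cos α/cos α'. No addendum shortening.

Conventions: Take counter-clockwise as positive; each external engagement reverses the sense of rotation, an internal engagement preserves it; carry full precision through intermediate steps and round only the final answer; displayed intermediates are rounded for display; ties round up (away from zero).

recognized (one external pair, fixed centres): single-mesh tooth geometry, m = 2.560, N1 = 48, N2 = 16
base radii: r_b1 = 57.011458, r_b2 = 19.003819
tip radii: r_a1 = 64.691200, r_a2 = 24.099840
inv(α') = inv(21.887°) + 2·(+0.270+0.414)·tan α/(48+16) = 0.02832074  ⇒  α' = 24.55508°
a' = a·cos α / cos α' = 81.9200·cos 21.887°/cos 24.55508° = 83.573476
action lengths: √(r_a1²−r_b1²) = 30.571965, √(r_a2²−r_b2²) = 14.820835
base pitch p_b = π·m·cos α = 7.462782
CR = (30.571965 + 14.820835 − 83.573476·sin 24.55508°)/7.462782 = 1.428738
contact ratio ≈ 1.4287

1.4287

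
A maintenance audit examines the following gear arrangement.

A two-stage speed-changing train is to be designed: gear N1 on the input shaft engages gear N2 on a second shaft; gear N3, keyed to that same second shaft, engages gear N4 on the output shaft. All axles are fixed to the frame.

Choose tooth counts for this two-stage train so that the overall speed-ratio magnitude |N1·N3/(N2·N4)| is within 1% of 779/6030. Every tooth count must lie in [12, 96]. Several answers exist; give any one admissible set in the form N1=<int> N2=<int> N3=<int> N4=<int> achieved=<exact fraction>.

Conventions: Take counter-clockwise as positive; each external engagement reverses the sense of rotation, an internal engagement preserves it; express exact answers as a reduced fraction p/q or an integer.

2-stage fixed-axis compound train for ratio 779/6030
target = 779/6030 in lowest terms: an exact hit needs N1·N3 = k·779 and N2·N4 = k·6030 for one integer k, every count in [12, 96]; additionally prefer no 1:1 stage (N1 ≠ N2, N3 ≠ N4)
k = 1: N1·N3 = 779 = 19·41, N2·N4 = 6030 = 67·90
achieved = 19·41/(67·90) = 779/6030; |achieved − target| = 0 ≤ 779/603000 ✓

N1=19 N2=67 N3=41 N4=90 achieved=779/6030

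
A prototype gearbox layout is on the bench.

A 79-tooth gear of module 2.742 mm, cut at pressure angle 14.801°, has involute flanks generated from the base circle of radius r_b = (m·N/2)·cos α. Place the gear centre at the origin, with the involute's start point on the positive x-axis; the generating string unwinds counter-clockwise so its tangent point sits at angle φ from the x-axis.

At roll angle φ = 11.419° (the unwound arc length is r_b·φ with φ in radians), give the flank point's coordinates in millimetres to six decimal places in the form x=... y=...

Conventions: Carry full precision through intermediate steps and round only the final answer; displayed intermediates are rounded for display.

x=106.774238 y=0.275219

topology: single-mesh involute geometry — m = 2.742, N = 79
pitch radius r_p = m·N/2 = 2.742·79/2 = 108.309000
base radius r_b = r_p·cos α = 108.309000·cos 14.801° = 104.715191
roll angle φ = 11.419° = 0.19929915 rad
x = r_b·(cos φ + φ·sin φ) = 106.774238
y = r_b·(sin φ − φ·cos φ) = 0.275219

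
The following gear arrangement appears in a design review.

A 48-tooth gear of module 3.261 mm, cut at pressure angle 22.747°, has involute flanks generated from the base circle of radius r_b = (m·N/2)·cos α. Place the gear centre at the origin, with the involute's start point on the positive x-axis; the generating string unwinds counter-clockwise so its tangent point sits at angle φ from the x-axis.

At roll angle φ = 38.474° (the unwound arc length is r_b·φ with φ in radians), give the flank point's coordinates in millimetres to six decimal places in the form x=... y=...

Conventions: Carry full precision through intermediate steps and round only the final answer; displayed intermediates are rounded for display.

x=86.660378 y=6.961445

recognized (one wheel, involute flank): single-mesh tooth geometry, m = 3.261, N = 48
pitch radius r_p = m·N/2 = 3.261·48/2 = 78.264000
base radius r_b = r_p·cos α = 78.264000·cos 22.747° = 72.176721
roll angle φ = 38.474° = 0.67149798 rad
x = r_b·(cos φ + φ·sin φ) = 86.660378
y = r_b·(sin φ − φ·cos φ) = 6.961445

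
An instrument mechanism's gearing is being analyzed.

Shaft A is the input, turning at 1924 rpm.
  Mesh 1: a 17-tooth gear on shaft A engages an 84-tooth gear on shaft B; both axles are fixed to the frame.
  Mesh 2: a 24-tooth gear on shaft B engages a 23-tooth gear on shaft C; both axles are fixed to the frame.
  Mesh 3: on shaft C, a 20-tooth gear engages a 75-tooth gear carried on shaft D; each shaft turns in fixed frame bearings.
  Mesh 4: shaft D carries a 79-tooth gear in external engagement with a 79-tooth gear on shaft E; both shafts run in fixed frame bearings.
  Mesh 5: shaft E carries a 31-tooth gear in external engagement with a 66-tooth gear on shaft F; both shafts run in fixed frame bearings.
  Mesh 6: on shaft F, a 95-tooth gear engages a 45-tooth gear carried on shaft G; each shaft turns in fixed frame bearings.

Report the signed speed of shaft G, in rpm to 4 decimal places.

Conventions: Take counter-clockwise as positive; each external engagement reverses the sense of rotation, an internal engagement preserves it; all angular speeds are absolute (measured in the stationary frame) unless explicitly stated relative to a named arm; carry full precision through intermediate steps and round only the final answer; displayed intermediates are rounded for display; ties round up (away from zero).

6-mesh fixed-axis compound train (all bearings frame-fixed)
mesh 1 [17T→84T]: ω = 1924.0000×17/84 = 389.3810 rpm, sense flips to −
mesh 2 [24T→23T]: ω = 389.3810×24/23 = 406.3106 rpm, sense flips to +
mesh 3 [20T→75T]: ω = 406.3106×20/75 = 108.3495 rpm, sense flips to −
mesh 4 [79T→79T]: ω = 108.3495×79/79 = 108.3495 rpm, sense flips to +
mesh 5 [31T→66T]: ω = 108.3495×31/66 = 50.8914 rpm, sense flips to −
mesh 6 [95T→45T]: ω = 50.8914×95/45 = 107.4374 rpm, sense flips to +
signed output speed = +107.4374 rpm

+107.4374 rpm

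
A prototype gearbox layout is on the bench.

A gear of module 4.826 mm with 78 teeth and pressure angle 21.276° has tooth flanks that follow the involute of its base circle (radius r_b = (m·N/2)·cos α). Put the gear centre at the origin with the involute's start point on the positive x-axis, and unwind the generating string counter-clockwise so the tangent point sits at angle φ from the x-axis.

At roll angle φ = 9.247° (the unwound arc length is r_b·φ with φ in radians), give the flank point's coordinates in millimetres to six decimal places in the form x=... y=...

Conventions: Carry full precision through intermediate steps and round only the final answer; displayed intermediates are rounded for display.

x=177.655236 y=0.245119

class = single-mesh tooth geometry [base-circle involute, m = 4.826, 78T]
pitch radius r_p = m·N/2 = 4.826·78/2 = 188.214000
base radius r_b = r_p·cos α = 188.214000·cos 21.276° = 175.385956
roll angle φ = 9.247° = 0.16139060 rad
x = r_b·(cos φ + φ·sin φ) = 177.655236
y = r_b·(sin φ − φ·cos φ) = 0.245119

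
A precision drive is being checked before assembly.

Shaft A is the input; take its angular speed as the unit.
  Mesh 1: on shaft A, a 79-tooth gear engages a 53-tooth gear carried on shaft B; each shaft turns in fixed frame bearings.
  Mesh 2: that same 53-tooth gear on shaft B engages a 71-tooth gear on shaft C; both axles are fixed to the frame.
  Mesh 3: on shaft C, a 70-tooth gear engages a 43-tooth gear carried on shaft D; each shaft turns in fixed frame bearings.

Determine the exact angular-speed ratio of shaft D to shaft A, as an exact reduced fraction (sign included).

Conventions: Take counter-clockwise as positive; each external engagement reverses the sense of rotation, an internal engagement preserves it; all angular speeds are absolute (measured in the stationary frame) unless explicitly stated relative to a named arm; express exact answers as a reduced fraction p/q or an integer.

-5530/3053

class = fixed-axis compound train [3 meshes; 3 ratios multiply, 3 sense flips]
mesh 1 [79T→53T]: running ratio 79/53, sense −
mesh 2 [53T→71T]: running ratio 79/71, sense +
mesh 3 [70T→43T]: running ratio 5530/3053, sense −
ω_out/ω_in = -5530/3053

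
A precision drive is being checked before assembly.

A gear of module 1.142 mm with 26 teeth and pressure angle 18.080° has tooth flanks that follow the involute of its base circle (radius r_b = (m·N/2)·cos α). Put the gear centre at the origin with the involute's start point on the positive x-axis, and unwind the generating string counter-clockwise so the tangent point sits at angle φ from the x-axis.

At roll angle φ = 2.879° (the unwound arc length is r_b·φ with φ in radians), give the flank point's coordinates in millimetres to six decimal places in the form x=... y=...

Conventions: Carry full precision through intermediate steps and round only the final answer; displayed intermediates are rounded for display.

x=14.130771 y=0.000597

recognized (one wheel, involute flank): single-mesh tooth geometry, m = 1.142, N = 26
pitch radius r_p = m·N/2 = 1.142·26/2 = 14.846000
base radius r_b = r_p·cos α = 14.846000·cos 18.080° = 14.112966
roll angle φ = 2.879° = 0.05024803 rad
x = r_b·(cos φ + φ·sin φ) = 14.130771
y = r_b·(sin φ − φ·cos φ) = 0.000597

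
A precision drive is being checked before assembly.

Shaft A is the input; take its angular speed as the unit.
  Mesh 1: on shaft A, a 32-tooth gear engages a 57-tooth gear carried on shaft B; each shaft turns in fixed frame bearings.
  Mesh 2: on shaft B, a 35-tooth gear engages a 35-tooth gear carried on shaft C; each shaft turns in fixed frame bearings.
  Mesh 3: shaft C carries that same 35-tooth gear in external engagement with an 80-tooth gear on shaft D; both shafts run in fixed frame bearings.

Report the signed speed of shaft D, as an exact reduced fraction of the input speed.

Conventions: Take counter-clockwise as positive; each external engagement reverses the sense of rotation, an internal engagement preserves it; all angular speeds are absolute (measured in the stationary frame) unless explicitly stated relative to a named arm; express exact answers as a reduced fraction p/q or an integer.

3-mesh fixed-axis compound train (all bearings frame-fixed)
mesh 1 [32T→57T]: |ω|/ω_in = 1×32/57 = 32/57, sense flips to −
mesh 2 [35T→35T]: |ω|/ω_in = (32/57)×35/35 = 32/57, sense flips to +
mesh 3 [35T→80T]: |ω|/ω_in = (32/57)×35/80 = 14/57, sense flips to −
signed output speed (× input speed) = -14/57

-14/57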